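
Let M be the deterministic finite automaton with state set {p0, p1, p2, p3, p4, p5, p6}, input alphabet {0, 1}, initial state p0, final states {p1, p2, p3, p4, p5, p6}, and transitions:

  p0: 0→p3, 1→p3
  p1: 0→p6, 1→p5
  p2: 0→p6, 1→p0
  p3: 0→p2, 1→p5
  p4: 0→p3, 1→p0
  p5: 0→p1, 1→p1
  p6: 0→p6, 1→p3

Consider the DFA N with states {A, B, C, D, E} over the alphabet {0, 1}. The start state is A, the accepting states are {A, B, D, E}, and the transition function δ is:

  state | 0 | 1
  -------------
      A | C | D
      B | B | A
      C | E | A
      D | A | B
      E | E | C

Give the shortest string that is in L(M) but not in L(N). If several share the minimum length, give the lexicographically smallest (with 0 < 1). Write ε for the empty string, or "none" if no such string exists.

The string 0 is accepted by M but not by N.
No shorter string lies in the difference, and 0 is the lexicographically first length-1 string in L(M) \ L(N).

0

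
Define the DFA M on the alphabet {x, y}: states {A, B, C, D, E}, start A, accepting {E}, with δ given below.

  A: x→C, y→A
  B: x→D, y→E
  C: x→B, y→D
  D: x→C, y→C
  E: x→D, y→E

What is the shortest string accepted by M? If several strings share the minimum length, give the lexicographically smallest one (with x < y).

xxy

A breadth-first search from A reaches an accepting state first via the path A → C → B → E on input xxy.
No string of length < 3 is accepted (BFS exhausts all shorter strings without reaching an accepting state), and xxy is the lexicographically least accepting string of length 3.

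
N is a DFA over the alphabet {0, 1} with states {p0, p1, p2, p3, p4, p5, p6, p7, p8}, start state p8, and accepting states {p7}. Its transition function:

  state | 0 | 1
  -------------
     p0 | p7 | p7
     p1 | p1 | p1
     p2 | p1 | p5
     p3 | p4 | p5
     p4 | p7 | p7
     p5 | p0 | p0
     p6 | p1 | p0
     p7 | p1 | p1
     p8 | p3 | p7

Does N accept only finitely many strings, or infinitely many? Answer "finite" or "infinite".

The useful states (reachable from p8 and able to reach an accepting state) are {p0, p3, p4, p5, p7, p8}.
Restricted to these states the transition graph has no cycle, so every accepting path has bounded length and L is finite.

finite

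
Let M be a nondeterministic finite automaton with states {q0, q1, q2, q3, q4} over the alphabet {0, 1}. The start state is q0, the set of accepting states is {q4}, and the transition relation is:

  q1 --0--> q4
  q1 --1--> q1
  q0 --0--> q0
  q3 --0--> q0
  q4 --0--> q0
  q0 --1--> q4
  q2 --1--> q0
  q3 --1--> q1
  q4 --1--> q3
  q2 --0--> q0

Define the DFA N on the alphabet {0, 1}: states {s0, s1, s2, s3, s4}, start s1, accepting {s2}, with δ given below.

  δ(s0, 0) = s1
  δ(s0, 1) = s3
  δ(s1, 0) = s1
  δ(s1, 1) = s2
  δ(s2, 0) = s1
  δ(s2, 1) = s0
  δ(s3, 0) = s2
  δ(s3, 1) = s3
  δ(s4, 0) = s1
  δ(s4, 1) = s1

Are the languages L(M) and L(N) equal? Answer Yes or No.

Exploring the product automaton M × N from the start pair (q0, s1), following both machines on each input symbol, reaches 4 state pairs: (q0, s1), (q4, s2), (q3, s0), (q1, s3).
M accepts in {q4} and N accepts in {s2}. In every reachable pair the two components are either both accepting — (q4, s2) — or both non-accepting, so no string is accepted by exactly one of the machines: L(M) \ L(N) and L(N) \ L(M) are both empty.
Hence every string is accepted by M iff it is accepted by N, and the two languages coincide.

Yes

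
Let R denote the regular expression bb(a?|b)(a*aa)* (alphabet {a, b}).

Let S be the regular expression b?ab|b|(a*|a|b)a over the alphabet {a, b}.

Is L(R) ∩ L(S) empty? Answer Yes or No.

Yes

Converting the expression R to a DFA (subset construction, then merging equivalent states) gives the minimal DFA with states {r0, r1, r2, r3, r4, r5, r6}, start state r0, accepting states {r3, r4, r5} and transitions r0: a→r1, b→r2; r1: a→r1, b→r1; r2: a→r1, b→r3; r3: a→r4, b→r5; r4: a→r4, b→r1; r5: a→r6, b→r1; r6: a→r4, b→r1.
Converting the expression S to a DFA (subset construction, then merging equivalent states) gives the minimal DFA with states {s0, s1, s2, s3, s4, s5, s6}, start state s0, accepting states {s1, s2, s3, s4, s5} and transitions s0: a→s1, b→s2; s1: a→s3, b→s4; s2: a→s5, b→s6; s3: a→s3, b→s6; s4: a→s6, b→s6; s5: a→s6, b→s4; s6: a→s6, b→s6.
Exploring the product automaton R × S from the start pair (r0, s0), following both machines on each input symbol, reaches 11 state pairs: (r0, s0), (r1, s1), (r2, s2), (r1, s3), (r1, s4), (r1, s5), (r3, s6), (r1, s6), (r4, s6), (r5, s6), (r6, s6).
R accepts in {r3, r4, r5} and S accepts in {s1, s2, s3, s4, s5}; no reachable pair has both components accepting, so no string drives both machines to acceptance simultaneously and L(R) ∩ L(S) = ∅.
So no string is accepted by both, and the intersection is empty.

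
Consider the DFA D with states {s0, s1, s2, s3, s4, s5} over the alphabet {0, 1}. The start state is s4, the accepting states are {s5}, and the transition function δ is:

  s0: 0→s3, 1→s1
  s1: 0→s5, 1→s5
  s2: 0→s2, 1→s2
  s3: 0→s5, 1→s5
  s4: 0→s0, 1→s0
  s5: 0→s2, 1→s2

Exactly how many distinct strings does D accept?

8

The useful subgraph on states {s0, s1, s3, s4, s5} is acyclic, so L(D) is finite; the longest accepting path visits 4 useful states, giving maximum string length 3.
Counting accepting paths from s4 by length: 8 of length 3. Total 8.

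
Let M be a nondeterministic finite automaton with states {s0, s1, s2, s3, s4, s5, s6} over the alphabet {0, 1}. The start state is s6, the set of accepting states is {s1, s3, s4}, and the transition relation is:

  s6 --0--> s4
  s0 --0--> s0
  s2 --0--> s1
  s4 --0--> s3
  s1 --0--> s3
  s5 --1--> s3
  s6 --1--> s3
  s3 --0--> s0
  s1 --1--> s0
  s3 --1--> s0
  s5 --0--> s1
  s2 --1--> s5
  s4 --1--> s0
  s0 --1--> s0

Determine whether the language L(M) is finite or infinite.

finite

The useful states (reachable from s6 and able to reach an accepting state) are {s3, s4, s6}.
Restricted to these states the transition graph has no cycle, so every accepting path has bounded length and L is finite.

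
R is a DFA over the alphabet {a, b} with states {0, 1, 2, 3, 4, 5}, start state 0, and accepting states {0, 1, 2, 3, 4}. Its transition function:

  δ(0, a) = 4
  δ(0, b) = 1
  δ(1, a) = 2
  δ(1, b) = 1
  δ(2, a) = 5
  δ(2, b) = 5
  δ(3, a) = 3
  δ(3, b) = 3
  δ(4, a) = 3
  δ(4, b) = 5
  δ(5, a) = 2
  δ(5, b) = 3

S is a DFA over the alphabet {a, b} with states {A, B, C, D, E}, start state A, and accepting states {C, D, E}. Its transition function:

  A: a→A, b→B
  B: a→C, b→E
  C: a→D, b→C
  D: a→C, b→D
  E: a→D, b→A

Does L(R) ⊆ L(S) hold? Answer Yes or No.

No

The empty string ε is in L(R) but not in L(S).
So L(R) ⊄ L(S).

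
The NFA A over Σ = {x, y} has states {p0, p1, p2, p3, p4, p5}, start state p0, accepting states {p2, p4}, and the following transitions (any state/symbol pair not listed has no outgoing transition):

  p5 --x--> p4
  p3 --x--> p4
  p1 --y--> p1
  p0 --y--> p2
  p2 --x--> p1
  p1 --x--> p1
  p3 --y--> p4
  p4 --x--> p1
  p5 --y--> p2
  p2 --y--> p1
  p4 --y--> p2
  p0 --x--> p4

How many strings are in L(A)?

The useful subgraph on states {p0, p2, p4} is acyclic, so L(A) is finite; the longest accepting path visits 3 useful states, giving maximum string length 2.
Counting accepting paths from p0 by length: 2 of length 1, 1 of length 2. Total 3.

3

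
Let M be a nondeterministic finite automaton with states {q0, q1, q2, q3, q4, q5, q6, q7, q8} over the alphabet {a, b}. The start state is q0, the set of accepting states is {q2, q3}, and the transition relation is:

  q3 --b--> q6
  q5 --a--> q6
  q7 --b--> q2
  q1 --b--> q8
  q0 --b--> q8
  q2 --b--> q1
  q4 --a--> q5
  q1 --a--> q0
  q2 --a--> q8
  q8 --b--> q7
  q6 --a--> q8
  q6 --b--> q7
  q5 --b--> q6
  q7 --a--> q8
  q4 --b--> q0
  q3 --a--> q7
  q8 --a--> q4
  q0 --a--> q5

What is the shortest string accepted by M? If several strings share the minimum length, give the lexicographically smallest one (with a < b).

bbb

A breadth-first search from q0 reaches an accepting state first via the path q0 → q8 → q7 → q2 on input bbb.
No string of length < 3 is accepted (BFS exhausts all shorter strings without reaching an accepting state), and bbb is the lexicographically least accepting string of length 3.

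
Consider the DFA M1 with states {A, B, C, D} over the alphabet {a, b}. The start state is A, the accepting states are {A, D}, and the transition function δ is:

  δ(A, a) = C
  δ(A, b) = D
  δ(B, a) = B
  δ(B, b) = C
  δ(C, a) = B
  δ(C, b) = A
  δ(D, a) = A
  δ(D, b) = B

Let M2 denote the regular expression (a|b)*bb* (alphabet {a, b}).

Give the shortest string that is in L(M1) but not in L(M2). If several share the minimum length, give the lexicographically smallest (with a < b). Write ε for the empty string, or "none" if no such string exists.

The empty string ε is accepted by M1 but not by M2.
Since ε is the unique shortest string, it is the required witness.

ε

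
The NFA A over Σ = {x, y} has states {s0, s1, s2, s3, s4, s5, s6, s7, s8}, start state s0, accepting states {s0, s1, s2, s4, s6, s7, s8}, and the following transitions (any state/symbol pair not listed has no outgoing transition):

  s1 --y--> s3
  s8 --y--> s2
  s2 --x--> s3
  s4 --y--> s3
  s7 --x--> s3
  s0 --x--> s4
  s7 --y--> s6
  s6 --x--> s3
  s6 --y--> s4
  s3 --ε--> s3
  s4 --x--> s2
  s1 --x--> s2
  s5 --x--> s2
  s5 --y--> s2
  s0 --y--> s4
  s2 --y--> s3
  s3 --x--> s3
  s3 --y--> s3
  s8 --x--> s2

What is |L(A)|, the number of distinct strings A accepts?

5

The useful subgraph on states {s0, s2, s4} is acyclic, so L(A) is finite; the longest accepting path visits 3 useful states, giving maximum string length 2.
Counting accepting paths from s0 by length: 1 of length 0, 2 of length 1, 2 of length 2. Total 5.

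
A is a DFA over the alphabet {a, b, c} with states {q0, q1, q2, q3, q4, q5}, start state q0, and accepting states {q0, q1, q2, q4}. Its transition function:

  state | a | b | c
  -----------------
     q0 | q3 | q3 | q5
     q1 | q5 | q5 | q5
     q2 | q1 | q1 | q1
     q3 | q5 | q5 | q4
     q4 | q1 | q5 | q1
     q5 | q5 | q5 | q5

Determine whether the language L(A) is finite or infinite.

finite

The useful states (reachable from q0 and able to reach an accepting state) are {q0, q1, q3, q4}.
Restricted to these states the transition graph has no cycle, so every accepting path has bounded length and L is finite.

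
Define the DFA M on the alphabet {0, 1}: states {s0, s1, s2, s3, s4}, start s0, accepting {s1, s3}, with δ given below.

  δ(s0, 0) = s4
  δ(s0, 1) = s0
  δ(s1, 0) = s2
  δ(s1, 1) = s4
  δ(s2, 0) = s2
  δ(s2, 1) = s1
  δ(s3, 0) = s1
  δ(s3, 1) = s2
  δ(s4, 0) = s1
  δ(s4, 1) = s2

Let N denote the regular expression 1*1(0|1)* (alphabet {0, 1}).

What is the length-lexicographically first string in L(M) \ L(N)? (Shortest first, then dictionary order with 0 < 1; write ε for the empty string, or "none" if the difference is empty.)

The string 00 is accepted by M but not by N.
No shorter string lies in the difference, and 00 is the lexicographically first length-2 string in L(M) \ L(N).

00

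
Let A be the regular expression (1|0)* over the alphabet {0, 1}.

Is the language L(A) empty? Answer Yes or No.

No

The empty string ε matches the expression, so it belongs to L(A).
Since L(A) contains at least one string, it is not empty.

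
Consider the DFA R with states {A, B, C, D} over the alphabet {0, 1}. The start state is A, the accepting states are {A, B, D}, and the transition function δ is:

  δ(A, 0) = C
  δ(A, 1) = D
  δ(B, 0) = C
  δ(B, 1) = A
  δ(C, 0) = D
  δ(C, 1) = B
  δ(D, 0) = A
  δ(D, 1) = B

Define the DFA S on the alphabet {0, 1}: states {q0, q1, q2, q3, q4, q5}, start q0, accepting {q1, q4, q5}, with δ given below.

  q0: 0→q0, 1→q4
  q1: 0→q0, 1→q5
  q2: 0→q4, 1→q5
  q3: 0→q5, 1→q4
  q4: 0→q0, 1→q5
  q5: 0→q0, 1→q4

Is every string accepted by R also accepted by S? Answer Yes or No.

The empty string ε is in L(R) but not in L(S).
So L(R) ⊄ L(S).

No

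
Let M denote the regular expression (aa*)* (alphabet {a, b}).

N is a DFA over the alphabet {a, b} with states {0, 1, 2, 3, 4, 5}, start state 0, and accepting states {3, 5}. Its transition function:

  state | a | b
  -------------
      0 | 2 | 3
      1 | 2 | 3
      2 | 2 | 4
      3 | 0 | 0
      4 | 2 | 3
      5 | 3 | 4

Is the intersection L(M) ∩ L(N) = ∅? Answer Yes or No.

Yes

Converting the expression M to a DFA (subset construction, then merging equivalent states) gives the minimal DFA with states {m0, m1}, start state m0, accepting states {m0} and transitions m0: a→m0, b→m1; m1: a→m1, b→m1.
Exploring the product automaton M × N from the start pair (m0, 0), following both machines on each input symbol, reaches 6 state pairs: (m0, 0), (m0, 2), (m1, 3), (m1, 4), (m1, 0), (m1, 2).
M accepts in {m0} and N accepts in {3, 5}; no reachable pair has both components accepting, so no string drives both machines to acceptance simultaneously and L(M) ∩ L(N) = ∅.
So no string is accepted by both, and the intersection is empty.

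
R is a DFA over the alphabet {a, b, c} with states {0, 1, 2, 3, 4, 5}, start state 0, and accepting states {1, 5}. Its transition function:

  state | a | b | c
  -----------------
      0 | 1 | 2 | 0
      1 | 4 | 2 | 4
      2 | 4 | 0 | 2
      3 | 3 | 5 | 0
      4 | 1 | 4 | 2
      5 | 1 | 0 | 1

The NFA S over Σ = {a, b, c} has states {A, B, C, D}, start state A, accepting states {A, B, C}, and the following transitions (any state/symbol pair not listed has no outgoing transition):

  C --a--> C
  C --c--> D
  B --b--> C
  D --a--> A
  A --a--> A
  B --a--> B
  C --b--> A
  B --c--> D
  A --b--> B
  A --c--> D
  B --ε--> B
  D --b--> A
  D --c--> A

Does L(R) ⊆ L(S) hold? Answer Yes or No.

Yes

Exploring the product automaton R × S from the start pair (0, A), following both machines on each input symbol, reaches 15 state pairs: (0, A), (1, A), (2, B), (0, D), (4, A), (4, D), (4, B), (0, C), (2, D), (2, A), (1, B), (4, C), (1, C), (0, B), (2, C).
R accepts in {1, 5} and S accepts in {A, B, C}. The reachable pairs whose R-component is accepting are (1, A), (1, B), (1, C); in each of them the S-component is accepting too, so the product for L(R) \ L(S) (R-component accepting, S-component rejecting) has no reachable accepting pair and the difference is empty.
Hence every string in L(R) is also in L(S).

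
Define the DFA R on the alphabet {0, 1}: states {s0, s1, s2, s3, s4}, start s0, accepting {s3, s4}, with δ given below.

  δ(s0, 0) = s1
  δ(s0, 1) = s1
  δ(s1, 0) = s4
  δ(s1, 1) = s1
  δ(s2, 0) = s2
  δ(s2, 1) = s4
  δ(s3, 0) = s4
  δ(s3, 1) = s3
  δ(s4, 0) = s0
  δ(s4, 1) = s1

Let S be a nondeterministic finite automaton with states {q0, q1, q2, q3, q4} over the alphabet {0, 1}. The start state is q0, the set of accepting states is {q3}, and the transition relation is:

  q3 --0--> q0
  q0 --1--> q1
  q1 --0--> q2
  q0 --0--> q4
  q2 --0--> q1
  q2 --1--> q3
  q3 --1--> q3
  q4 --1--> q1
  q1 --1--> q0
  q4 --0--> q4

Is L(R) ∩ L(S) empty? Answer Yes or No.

Yes

Exploring the product automaton R × S from the start pair (s0, q0), following both machines on each input symbol, reaches 13 state pairs: (s0, q0), (s1, q4), (s1, q1), (s4, q4), (s4, q2), (s1, q0), (s0, q4), (s0, q1), (s1, q3), (s1, q2), (s4, q0), (s4, q1), (s0, q2).
R accepts in {s3, s4} and S accepts in {q3}; no reachable pair has both components accepting, so no string drives both machines to acceptance simultaneously and L(R) ∩ L(S) = ∅.
So no string is accepted by both, and the intersection is empty.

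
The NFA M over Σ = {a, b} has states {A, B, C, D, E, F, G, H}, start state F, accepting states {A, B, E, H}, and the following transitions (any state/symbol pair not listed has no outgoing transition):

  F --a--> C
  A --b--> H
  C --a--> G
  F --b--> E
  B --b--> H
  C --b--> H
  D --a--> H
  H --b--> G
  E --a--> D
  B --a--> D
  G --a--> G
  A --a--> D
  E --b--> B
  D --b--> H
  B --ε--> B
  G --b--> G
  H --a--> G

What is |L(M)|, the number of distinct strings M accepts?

8

The useful subgraph on states {B, C, D, E, F, H} is acyclic, so L(M) is finite; the longest accepting path visits 5 useful states, giving maximum string length 4.
Counting accepting paths from F by length: 1 of length 1, 2 of length 2, 3 of length 3, 2 of length 4. Total 8.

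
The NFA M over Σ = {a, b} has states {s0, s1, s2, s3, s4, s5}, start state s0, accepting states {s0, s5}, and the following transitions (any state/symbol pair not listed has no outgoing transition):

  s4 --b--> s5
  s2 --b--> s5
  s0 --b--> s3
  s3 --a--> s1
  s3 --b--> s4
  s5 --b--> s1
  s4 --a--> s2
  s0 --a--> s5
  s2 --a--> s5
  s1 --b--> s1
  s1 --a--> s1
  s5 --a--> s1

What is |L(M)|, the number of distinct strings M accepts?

5

The useful subgraph on states {s0, s2, s3, s4, s5} is acyclic, so L(M) is finite; the longest accepting path visits 5 useful states, giving maximum string length 4.
Counting accepting paths from s0 by length: 1 of length 0, 1 of length 1, 1 of length 3, 2 of length 4. Total 5.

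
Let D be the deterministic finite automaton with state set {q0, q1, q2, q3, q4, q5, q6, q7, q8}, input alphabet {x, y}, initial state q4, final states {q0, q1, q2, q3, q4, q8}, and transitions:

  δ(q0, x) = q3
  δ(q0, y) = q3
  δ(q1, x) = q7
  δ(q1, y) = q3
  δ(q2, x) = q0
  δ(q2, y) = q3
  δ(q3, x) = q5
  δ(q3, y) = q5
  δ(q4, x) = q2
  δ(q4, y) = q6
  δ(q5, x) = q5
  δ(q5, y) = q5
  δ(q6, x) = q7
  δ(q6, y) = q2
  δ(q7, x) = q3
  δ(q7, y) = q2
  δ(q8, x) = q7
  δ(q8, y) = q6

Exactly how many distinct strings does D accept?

17

The useful subgraph on states {q0, q2, q3, q4, q6, q7} is acyclic, so L(D) is finite; the longest accepting path visits 6 useful states, giving maximum string length 5.
Counting accepting paths from q4 by length: 1 of length 0, 1 of length 1, 3 of length 2, 6 of length 3, 4 of length 4, 2 of length 5. Total 17.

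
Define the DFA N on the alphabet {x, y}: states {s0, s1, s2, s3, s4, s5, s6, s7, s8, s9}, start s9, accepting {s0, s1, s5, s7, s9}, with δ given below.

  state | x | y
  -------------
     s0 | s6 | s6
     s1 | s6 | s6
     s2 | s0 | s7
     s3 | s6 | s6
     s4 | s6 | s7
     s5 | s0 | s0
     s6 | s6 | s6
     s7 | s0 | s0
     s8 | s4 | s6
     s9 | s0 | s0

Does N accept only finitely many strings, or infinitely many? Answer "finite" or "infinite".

finite

The useful states (reachable from s9 and able to reach an accepting state) are {s0, s9}.
Restricted to these states the transition graph has no cycle, so every accepting path has bounded length and L is finite.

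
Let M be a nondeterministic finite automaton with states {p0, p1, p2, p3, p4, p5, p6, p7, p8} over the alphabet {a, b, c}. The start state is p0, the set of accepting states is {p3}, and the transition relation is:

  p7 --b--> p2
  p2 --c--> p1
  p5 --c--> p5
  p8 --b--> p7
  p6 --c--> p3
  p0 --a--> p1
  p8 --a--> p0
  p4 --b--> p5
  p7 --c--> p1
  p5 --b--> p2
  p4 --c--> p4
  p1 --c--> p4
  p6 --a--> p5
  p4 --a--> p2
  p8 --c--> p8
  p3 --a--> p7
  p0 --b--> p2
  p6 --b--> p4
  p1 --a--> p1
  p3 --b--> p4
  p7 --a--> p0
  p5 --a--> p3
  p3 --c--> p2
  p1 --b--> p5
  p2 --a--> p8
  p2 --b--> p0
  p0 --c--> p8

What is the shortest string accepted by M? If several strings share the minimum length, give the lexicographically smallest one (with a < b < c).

aba

A breadth-first search from p0 reaches an accepting state first via the path p0 → p1 → p5 → p3 on input aba.
No string of length < 3 is accepted (BFS exhausts all shorter strings without reaching an accepting state), and aba is the lexicographically least accepting string of length 3.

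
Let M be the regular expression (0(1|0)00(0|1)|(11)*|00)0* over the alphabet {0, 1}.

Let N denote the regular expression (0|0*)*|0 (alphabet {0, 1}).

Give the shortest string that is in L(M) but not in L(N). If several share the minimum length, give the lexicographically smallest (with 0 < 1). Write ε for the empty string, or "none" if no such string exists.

11

The string 11 is accepted by M but not by N.
No shorter string lies in the difference, and 11 is the lexicographically first length-2 string in L(M) \ L(N).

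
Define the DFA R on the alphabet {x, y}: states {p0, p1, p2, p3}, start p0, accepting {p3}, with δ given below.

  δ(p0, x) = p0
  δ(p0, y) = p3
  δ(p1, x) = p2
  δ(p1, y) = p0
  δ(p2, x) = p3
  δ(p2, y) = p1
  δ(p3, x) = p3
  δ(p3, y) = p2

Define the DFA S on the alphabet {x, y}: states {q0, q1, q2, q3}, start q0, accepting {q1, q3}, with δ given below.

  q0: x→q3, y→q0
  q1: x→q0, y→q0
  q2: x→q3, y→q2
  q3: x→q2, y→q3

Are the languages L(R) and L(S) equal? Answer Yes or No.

The string y is accepted by R but rejected by S.
So L(R) ≠ L(S).

No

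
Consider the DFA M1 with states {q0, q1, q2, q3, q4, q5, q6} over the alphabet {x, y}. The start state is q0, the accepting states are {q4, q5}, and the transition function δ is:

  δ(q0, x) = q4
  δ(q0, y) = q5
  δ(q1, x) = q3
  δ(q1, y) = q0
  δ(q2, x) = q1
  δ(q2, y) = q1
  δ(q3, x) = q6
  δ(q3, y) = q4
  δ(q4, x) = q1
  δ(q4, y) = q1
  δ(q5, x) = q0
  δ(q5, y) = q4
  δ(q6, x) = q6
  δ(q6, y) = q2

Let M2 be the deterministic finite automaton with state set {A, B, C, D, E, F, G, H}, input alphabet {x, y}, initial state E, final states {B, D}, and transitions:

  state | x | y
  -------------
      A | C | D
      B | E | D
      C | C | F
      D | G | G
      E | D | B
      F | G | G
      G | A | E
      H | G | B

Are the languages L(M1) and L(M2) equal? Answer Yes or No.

Exploring the product automaton M1 × M2 from the start pair (q0, E), following both machines on each input symbol, reaches 7 state pairs: (q0, E), (q4, D), (q5, B), (q1, G), (q3, A), (q6, C), (q2, F).
M1 accepts in {q4, q5} and M2 accepts in {B, D}. In every reachable pair the two components are either both accepting — (q4, D), (q5, B) — or both non-accepting, so no string is accepted by exactly one of the machines: L(M1) \ L(M2) and L(M2) \ L(M1) are both empty.
Hence every string is accepted by M1 iff it is accepted by M2, and the two languages coincide.

Yes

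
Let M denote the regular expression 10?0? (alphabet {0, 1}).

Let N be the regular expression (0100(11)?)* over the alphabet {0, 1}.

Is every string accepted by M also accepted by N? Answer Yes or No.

The string 1 is in L(M) but not in L(N).
So L(M) ⊄ L(N).

No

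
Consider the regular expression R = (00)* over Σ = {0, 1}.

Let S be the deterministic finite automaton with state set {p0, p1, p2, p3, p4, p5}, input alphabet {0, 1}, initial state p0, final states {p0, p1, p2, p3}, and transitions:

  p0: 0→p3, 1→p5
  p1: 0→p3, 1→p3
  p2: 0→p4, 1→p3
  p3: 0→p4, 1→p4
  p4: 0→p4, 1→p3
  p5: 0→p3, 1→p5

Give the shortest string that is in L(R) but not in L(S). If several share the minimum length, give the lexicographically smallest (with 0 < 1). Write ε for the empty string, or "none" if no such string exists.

00

The string 00 is accepted by R but not by S.
No shorter string lies in the difference, and 00 is the lexicographically first length-2 string in L(R) \ L(S).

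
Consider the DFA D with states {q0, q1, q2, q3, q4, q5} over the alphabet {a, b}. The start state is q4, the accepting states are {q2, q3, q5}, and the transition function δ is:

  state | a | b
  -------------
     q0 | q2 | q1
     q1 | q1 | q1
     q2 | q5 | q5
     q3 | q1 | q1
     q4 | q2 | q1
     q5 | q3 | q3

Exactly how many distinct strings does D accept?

7

The useful subgraph on states {q2, q3, q4, q5} is acyclic, so L(D) is finite; the longest accepting path visits 4 useful states, giving maximum string length 3.
Counting accepting paths from q4 by length: 1 of length 1, 2 of length 2, 4 of length 3. Total 7.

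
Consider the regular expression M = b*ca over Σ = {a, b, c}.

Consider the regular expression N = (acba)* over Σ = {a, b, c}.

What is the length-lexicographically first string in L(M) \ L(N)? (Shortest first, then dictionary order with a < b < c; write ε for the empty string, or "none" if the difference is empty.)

The string ca is accepted by M but not by N.
No shorter string lies in the difference, and ca is the lexicographically first length-2 string in L(M) \ L(N).

ca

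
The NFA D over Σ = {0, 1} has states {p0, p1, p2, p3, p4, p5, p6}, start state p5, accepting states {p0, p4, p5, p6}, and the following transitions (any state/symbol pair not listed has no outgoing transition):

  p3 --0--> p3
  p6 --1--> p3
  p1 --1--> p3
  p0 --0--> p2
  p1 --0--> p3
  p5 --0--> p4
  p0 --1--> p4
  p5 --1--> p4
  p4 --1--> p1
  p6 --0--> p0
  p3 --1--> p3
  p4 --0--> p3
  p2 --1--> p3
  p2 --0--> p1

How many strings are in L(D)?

3

The useful subgraph on states {p4, p5} is acyclic, so L(D) is finite; the longest accepting path visits 2 useful states, giving maximum string length 1.
Counting accepting paths from p5 by length: 1 of length 0, 2 of length 1. Total 3.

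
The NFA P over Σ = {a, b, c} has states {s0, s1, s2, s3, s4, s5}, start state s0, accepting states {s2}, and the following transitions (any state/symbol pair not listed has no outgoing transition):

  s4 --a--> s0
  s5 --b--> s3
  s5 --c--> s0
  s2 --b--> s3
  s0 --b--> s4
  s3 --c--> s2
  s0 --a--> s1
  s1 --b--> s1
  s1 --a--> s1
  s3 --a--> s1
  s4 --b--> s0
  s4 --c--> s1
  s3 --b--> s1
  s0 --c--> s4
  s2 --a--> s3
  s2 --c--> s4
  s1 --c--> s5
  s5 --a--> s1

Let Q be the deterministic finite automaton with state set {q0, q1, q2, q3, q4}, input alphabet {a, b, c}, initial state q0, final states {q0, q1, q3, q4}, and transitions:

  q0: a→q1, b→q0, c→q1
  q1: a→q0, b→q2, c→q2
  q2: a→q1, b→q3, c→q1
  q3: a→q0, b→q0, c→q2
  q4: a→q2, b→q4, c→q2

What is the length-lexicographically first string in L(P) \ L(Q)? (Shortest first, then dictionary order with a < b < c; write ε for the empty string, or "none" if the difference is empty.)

acbc

The string acbc is accepted by P but not by Q.
No shorter string lies in the difference, and acbc is the lexicographically first length-4 string in L(P) \ L(Q).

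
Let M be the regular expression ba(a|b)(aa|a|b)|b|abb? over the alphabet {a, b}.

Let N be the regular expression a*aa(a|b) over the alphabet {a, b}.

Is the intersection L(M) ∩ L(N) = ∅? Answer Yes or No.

Converting the expression M to a DFA (subset construction, then merging equivalent states) gives the minimal DFA with states {m0, m1, m2, m3, m4, m5, m6, m7, m8}, start state m0, accepting states {m2, m4, m6, m8} and transitions m0: a→m1, b→m2; m1: a→m3, b→m4; m2: a→m5, b→m3; m3: a→m3, b→m3; m4: a→m3, b→m6; m5: a→m7, b→m7; m6: a→m3, b→m3; m7: a→m8, b→m6; m8: a→m6, b→m3.
Converting the expression N to a DFA (subset construction, then merging equivalent states) gives the minimal DFA with states {n0, n1, n2, n3, n4, n5}, start state n0, accepting states {n4, n5} and transitions n0: a→n1, b→n2; n1: a→n3, b→n2; n2: a→n2, b→n2; n3: a→n4, b→n5; n4: a→n4, b→n5; n5: a→n2, b→n2.
Exploring the product automaton M × N from the start pair (m0, n0), following both machines on each input symbol, reaches 12 state pairs: (m0, n0), (m1, n1), (m2, n2), (m3, n3), (m4, n2), (m5, n2), (m3, n2), (m3, n4), (m3, n5), (m6, n2), (m7, n2), (m8, n2).
M accepts in {m2, m4, m6, m8} and N accepts in {n4, n5}; no reachable pair has both components accepting, so no string drives both machines to acceptance simultaneously and L(M) ∩ L(N) = ∅.
So no string is accepted by both, and the intersection is empty.

Yes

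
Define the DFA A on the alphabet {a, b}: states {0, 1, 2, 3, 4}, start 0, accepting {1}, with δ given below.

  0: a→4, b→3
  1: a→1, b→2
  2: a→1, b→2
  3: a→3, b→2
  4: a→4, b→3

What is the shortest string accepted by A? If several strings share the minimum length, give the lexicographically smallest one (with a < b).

bba

A breadth-first search from 0 reaches an accepting state first via the path 0 → 3 → 2 → 1 on input bba.
No string of length < 3 is accepted (BFS exhausts all shorter strings without reaching an accepting state), and bba is the lexicographically least accepting string of length 3.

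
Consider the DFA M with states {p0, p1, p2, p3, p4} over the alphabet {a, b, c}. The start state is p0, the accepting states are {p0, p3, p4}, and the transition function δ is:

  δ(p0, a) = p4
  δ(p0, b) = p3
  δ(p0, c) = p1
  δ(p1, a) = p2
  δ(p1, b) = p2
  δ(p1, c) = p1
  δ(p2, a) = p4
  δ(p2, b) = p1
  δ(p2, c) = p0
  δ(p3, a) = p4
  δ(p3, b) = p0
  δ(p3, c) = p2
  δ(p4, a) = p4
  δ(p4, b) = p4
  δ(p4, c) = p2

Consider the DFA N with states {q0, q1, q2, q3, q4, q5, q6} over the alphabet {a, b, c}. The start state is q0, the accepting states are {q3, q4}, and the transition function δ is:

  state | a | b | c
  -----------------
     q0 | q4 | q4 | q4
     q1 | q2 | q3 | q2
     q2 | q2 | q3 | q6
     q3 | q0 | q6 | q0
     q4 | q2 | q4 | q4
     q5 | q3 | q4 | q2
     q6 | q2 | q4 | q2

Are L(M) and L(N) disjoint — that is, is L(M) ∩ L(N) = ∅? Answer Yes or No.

The string a is accepted by both M and N.
Hence L(M) ∩ L(N) ≠ ∅.

No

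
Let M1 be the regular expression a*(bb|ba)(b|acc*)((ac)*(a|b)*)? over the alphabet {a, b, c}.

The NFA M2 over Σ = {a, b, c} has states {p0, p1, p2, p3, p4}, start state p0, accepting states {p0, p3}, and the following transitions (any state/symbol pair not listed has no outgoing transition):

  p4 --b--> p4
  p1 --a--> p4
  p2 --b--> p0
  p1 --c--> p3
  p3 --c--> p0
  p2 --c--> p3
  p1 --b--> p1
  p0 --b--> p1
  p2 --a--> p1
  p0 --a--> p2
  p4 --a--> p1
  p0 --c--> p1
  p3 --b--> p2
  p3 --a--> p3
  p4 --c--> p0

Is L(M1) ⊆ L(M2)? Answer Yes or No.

No

The string bab is in L(M1) but not in L(M2).
So L(M1) ⊄ L(M2).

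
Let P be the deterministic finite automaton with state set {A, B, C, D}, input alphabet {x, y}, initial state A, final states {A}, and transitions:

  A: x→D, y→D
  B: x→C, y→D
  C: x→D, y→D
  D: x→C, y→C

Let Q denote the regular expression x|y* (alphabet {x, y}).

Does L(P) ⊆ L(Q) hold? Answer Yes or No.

Yes

Converting the expression Q to a DFA (subset construction, then merging equivalent states) gives the minimal DFA with states {q0, q1, q2, q3}, start state q0, accepting states {q0, q1, q2} and transitions q0: x→q1, y→q2; q1: x→q3, y→q3; q2: x→q3, y→q2; q3: x→q3, y→q3.
Exploring the product automaton P × Q from the start pair (A, q0), following both machines on each input symbol, reaches 6 state pairs: (A, q0), (D, q1), (D, q2), (C, q3), (C, q2), (D, q3).
P accepts in {A} and Q accepts in {q0, q1, q2}. The reachable pairs whose P-component is accepting are (A, q0); in each of them the Q-component is accepting too, so the product for L(P) \ L(Q) (P-component accepting, Q-component rejecting) has no reachable accepting pair and the difference is empty.
Hence every string in L(P) is also in L(Q).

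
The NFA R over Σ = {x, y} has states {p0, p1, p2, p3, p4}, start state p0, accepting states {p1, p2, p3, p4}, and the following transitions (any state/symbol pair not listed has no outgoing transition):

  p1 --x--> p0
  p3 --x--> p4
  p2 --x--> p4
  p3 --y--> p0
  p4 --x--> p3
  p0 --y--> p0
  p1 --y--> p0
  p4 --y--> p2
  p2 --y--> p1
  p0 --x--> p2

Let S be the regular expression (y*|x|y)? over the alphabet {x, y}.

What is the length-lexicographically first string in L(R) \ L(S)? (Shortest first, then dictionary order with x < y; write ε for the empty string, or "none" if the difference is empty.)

xx

The string xx is accepted by R but not by S.
No shorter string lies in the difference, and xx is the lexicographically first length-2 string in L(R) \ L(S).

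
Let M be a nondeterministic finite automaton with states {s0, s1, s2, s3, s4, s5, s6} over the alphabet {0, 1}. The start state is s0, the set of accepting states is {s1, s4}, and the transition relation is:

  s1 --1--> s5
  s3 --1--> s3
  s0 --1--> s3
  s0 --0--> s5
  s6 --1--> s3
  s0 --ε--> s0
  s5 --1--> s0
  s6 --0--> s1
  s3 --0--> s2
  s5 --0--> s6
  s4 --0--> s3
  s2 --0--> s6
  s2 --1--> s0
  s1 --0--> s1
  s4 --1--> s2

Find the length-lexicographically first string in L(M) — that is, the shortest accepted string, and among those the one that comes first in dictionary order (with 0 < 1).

000

A breadth-first search from s0 reaches an accepting state first via the path s0 → s5 → s6 → s1 on input 000.
No string of length < 3 is accepted (BFS exhausts all shorter strings without reaching an accepting state), and 000 is the lexicographically least accepting string of length 3.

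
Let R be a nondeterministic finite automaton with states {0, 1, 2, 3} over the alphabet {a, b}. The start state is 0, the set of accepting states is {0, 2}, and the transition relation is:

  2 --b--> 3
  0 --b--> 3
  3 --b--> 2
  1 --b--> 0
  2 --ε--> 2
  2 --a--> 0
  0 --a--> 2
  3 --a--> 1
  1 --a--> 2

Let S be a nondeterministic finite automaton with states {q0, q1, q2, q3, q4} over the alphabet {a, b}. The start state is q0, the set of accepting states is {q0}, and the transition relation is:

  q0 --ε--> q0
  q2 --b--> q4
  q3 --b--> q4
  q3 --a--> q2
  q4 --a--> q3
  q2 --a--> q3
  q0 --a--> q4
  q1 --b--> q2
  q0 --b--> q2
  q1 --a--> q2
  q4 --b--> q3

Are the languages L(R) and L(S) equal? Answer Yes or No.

No

The string a is accepted by R but rejected by S.
So L(R) ≠ L(S).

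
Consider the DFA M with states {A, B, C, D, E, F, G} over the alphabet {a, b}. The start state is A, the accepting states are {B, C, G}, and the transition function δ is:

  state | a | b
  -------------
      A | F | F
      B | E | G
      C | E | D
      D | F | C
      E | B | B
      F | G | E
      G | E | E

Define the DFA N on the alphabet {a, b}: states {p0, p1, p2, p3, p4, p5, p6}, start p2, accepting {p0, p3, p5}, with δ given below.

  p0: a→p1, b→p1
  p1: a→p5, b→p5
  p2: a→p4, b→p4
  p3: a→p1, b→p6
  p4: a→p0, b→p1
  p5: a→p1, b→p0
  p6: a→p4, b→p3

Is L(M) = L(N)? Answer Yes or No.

Yes

Exploring the product automaton M × N from the start pair (A, p2), following both machines on each input symbol, reaches 5 state pairs: (A, p2), (F, p4), (G, p0), (E, p1), (B, p5).
M accepts in {B, C, G} and N accepts in {p0, p3, p5}. In every reachable pair the two components are either both accepting — (G, p0), (B, p5) — or both non-accepting, so no string is accepted by exactly one of the machines: L(M) \ L(N) and L(N) \ L(M) are both empty.
Hence every string is accepted by M iff it is accepted by N, and the two languages coincide.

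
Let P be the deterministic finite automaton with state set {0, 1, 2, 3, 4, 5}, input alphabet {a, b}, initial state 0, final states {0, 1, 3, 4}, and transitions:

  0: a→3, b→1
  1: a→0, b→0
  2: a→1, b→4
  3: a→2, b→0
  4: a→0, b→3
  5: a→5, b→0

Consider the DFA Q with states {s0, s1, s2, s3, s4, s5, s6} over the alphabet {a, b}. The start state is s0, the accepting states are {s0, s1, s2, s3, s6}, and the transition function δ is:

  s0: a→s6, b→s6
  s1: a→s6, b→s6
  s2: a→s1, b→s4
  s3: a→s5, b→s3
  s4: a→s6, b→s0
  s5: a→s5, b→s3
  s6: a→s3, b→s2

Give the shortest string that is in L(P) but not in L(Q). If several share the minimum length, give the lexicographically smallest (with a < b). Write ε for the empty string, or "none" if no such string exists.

aaa

The string aaa is accepted by P but not by Q.
No shorter string lies in the difference, and aaa is the lexicographically first length-3 string in L(P) \ L(Q).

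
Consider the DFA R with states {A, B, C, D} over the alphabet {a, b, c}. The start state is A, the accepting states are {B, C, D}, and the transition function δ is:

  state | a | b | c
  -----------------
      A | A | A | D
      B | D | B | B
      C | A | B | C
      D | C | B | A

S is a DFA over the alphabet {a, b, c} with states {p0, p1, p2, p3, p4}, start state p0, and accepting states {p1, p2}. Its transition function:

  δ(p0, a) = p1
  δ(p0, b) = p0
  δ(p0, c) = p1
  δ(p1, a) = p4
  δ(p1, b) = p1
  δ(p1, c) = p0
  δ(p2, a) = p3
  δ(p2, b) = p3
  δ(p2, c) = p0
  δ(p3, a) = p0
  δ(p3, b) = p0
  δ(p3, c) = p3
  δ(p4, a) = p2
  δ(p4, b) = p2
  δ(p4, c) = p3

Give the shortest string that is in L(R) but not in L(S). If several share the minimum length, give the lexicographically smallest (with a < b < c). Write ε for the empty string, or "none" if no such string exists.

ac

The string ac is accepted by R but not by S.
No shorter string lies in the difference, and ac is the lexicographically first length-2 string in L(R) \ L(S).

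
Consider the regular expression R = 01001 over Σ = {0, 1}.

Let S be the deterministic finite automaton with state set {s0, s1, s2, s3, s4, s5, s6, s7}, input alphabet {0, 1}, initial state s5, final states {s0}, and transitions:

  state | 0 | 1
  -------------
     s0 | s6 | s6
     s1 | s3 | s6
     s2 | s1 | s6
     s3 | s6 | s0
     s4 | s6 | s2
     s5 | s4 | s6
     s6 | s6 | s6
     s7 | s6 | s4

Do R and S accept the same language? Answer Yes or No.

Yes

Converting the expression R to a DFA (subset construction, then merging equivalent states) gives the minimal DFA with states {r0, r1, r2, r3, r4, r5, r6}, start state r0, accepting states {r6} and transitions r0: 0→r1, 1→r2; r1: 0→r2, 1→r3; r2: 0→r2, 1→r2; r3: 0→r4, 1→r2; r4: 0→r5, 1→r2; r5: 0→r2, 1→r6; r6: 0→r2, 1→r2.
Exploring the product automaton R × S from the start pair (r0, s5), following both machines on each input symbol, reaches 7 state pairs: (r0, s5), (r1, s4), (r2, s6), (r3, s2), (r4, s1), (r5, s3), (r6, s0).
R accepts in {r6} and S accepts in {s0}. In every reachable pair the two components are either both accepting — (r6, s0) — or both non-accepting, so no string is accepted by exactly one of the machines: L(R) \ L(S) and L(S) \ L(R) are both empty.
Hence every string is accepted by R iff it is accepted by S, and the two languages coincide.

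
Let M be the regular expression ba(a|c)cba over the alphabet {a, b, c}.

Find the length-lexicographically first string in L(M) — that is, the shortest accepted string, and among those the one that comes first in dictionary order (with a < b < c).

By inspection of the expression, no string of length less than 6 matches, and baacba is the lexicographically first match of length 6.

baacba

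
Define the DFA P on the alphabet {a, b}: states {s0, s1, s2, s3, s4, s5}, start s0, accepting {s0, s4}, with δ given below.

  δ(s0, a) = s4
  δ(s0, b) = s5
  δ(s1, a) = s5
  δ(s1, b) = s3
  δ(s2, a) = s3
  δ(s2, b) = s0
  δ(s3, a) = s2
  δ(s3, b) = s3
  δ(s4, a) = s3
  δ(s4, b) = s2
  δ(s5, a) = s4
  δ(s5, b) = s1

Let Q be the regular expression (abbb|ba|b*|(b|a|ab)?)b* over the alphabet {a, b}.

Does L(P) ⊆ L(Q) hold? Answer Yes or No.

No

The string aaab is in L(P) but not in L(Q).
So L(P) ⊄ L(Q).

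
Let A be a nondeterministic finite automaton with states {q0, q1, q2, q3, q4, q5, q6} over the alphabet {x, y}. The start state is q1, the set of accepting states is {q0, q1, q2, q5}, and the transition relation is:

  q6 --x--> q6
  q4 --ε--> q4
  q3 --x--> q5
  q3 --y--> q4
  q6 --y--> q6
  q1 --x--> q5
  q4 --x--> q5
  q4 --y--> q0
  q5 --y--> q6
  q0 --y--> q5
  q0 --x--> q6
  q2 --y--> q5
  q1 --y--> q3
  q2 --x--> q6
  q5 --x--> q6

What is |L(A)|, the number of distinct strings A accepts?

The useful subgraph on states {q0, q1, q3, q4, q5} is acyclic, so L(A) is finite; the longest accepting path visits 5 useful states, giving maximum string length 4.
Counting accepting paths from q1 by length: 1 of length 0, 1 of length 1, 1 of length 2, 2 of length 3, 1 of length 4. Total 6.

6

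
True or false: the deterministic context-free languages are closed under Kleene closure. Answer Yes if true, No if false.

L = {c aⁿbⁿ : n≥0} ∪ {cc aⁿb²ⁿ : n≥0} is a DCFL (the number of leading c's fixes which ratio the DPDA checks), but L* is not. Every word of L starts with c, so in a factorisation of the string cc aⁱbʲ (i≥1) into words of L each factor begins at one of the two c's: either the whole string is a single word of L (forcing j = 2i), or it splits as c · (c aⁱbʲ) with c ∈ L (take n = 0) and c aⁱbʲ ∈ L (forcing j = i). Thus L* ∩ cca⁺b* = {cc aⁿbⁿ : n≥1} ∪ {cc aⁿb²ⁿ : n≥1}. A DPDA for L* would give one for this intersection with a regular set, and, started from its configuration after reading cc, one for {aⁿbⁿ : n≥1} ∪ {aⁿb²ⁿ : n≥1}, which no deterministic PDA accepts (a DPDA for it would have a single run on aⁿb²ⁿ, accepting after the prefix aⁿbⁿ and accepting again after n more b's; an ordinary PDA that simulates it on a's and b's and, at any moment when it is accepting, may switch to reading only a fresh letter d while feeding each d to the simulation as a b, would accept aⁱbʲdᵏ (k≥1) exactly when both aⁱbʲ and aⁱbʲ⁺ᵏ are in the language, i.e. its language intersected with the regular set a*b*d⁺ would be exactly {aⁿbⁿdⁿ : n≥1} — impossible, since context-free languages are closed under intersection with regular sets and {aⁿbⁿdⁿ} is not context-free). So L* is not a DCFL.

No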